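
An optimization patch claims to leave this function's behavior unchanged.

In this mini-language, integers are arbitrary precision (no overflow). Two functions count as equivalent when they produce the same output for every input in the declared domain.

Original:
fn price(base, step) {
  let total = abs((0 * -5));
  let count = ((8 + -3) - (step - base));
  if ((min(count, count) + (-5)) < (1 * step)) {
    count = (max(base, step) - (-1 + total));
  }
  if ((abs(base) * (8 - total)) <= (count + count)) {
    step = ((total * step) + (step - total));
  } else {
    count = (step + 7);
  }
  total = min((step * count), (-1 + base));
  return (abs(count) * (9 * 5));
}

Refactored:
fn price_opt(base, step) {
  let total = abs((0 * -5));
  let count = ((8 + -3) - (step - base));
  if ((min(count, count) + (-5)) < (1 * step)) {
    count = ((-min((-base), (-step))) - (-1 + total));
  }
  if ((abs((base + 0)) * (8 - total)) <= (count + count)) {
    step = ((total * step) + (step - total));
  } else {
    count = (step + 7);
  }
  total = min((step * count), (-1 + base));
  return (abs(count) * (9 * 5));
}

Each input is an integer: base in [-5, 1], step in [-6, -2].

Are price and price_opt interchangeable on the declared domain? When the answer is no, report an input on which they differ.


Although constant usage differs; arithmetic usage differs; min/max/abs usage differs, 35/35 inputs agree.
verdict: equivalent


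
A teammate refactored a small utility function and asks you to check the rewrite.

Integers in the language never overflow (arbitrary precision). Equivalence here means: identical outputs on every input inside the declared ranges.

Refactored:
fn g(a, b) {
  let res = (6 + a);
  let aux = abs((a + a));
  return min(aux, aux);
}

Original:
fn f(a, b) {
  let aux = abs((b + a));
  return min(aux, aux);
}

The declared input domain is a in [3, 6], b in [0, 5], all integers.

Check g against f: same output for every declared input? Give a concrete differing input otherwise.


Evaluate both at a=3, b=0.
f: aux = 3; return 3
g: res = 9; aux = 6; return 6
3 against 6: the behavior changed.
verdict: not equivalent; witness: a=3, b=0


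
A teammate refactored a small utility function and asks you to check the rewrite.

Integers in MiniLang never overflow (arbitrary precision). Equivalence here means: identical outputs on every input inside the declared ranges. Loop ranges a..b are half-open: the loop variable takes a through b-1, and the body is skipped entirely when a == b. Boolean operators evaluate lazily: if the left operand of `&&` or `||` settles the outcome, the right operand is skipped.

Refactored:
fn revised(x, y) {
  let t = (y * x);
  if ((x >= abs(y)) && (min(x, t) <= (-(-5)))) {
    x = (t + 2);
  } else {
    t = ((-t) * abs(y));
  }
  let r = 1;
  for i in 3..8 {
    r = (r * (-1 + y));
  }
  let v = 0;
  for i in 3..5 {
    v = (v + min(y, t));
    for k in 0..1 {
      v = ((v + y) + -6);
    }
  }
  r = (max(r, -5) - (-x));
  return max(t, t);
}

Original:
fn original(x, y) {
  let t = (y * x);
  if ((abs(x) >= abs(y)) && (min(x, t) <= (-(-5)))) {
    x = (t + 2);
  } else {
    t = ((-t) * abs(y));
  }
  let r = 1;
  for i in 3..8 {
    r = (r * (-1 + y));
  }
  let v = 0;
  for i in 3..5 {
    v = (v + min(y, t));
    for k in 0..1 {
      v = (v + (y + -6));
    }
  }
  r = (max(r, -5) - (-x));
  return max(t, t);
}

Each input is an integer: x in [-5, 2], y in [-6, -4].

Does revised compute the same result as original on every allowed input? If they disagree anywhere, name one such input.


Run the pair on x=-5, y=-5.
original: t := 25 | ((abs(x) >= abs(y)) && (min(x, t) <= (-(-5)))): true | x := 27 | r := 1 | iter i=3: | r := -6 | iter i=4: | r := 36 | iter i=5: | r := -216 | iter i=6: | r := 1296 | iter i=7: | r := -7776 | v := 0 | iter i=3: | v := -5 | iter k=0: | v := -16 | iter i=4: | v := -21 | iter k=0: | v := -32 | r := 22 | result 25
revised: t := 25 | ((x >= abs(y)) && (min(x, t) <= (-(-5)))): false | t := -125 | r := 1 | iter i=3: | r := -6 | iter i=4: | r := 36 | iter i=5: | r := -216 | iter i=6: | r := 1296 | iter i=7: | r := -7776 | v := 0 | iter i=3: | v := -125 | iter k=0: | v := -136 | iter i=4: | v := -261 | iter k=0: | v := -272 | r := -10 | result -125
25 against -125: the behavior changed.
verdict: not equivalent; witness: x=-5, y=-5


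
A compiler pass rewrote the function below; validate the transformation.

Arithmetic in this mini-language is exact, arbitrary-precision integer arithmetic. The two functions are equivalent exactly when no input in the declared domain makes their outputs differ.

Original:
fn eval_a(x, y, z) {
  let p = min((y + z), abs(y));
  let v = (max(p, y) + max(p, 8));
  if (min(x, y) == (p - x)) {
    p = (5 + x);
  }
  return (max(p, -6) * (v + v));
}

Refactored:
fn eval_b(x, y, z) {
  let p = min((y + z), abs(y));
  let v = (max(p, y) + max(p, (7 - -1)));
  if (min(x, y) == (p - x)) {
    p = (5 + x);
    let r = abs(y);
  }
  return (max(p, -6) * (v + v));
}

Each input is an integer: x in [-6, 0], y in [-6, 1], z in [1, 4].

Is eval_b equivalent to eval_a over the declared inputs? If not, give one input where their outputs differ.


Reading the diff, among the changes: constant usage differs; local variable names differ; min/max/abs usage differs; arithmetic usage differs; statement counts differ.
One worked example (x=-4, y=0, z=3) — eval_a: p=0, then v=8, then (min(x, y) == (p - x)) is false, then returns 0; eval_b: p=0, then v=8, then (min(x, y) == (p - x)) is false, then returns 0; agreement on 0.
Sweeping the whole domain (224 inputs) finds no disagreement.
verdict: equivalent


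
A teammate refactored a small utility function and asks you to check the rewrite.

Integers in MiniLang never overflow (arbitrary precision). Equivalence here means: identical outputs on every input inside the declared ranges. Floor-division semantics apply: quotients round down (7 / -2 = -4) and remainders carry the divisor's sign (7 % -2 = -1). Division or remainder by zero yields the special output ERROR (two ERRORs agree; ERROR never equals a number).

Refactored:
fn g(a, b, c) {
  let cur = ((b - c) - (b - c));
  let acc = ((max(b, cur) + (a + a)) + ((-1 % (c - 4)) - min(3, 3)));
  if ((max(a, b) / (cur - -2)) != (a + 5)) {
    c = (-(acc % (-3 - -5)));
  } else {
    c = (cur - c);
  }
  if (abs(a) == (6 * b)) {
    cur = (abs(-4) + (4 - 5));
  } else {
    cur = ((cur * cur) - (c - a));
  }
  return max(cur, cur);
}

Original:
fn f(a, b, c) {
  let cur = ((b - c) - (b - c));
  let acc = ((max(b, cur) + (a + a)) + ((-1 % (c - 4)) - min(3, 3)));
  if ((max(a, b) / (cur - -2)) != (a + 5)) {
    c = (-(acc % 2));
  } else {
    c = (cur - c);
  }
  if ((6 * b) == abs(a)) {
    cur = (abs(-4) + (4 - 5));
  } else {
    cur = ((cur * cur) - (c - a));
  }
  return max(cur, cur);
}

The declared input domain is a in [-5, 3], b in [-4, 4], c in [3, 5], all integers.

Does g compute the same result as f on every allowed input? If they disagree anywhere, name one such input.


Changes here: arithmetic usage differs; and constant usage differs; the full 243-point sweep finds no disagreement.
verdict: equivalent


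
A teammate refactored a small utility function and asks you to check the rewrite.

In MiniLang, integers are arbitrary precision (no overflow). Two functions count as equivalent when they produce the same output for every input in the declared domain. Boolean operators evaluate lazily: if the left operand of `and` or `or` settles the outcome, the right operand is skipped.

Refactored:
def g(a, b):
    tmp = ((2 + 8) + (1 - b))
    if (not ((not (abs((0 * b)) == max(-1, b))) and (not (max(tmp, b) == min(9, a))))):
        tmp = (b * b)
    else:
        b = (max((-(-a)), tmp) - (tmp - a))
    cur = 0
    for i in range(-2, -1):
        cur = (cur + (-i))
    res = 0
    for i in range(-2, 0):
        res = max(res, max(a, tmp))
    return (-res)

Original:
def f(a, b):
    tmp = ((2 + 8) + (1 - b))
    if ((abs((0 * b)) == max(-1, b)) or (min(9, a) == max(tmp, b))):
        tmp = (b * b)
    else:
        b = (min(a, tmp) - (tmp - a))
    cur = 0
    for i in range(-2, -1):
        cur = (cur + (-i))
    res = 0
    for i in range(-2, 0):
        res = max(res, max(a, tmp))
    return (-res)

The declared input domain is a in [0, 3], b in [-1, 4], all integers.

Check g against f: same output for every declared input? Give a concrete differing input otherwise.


Equivalent. Although `min(a, tmp)` became `max(a, tmp)`, no input in the stated domain can expose it.
Every one of the 24 inputs gives matching results.
One worked example (a=2, b=-1) — f: tmp becomes 12; next ((abs((0 * b)) == max(-1, b)) or (min(9, a) == max(tmp, b))) evaluates to false; next b becomes -8; next cur becomes 0; next at i=-2:; next cur becomes 2; next res becomes 0; next at i=-2:; next res becomes 12; next at i=-1:; next res becomes 12; next final value -12; g: tmp becomes 12; next (not ((not (abs((0 * b)) == max(-1, b))) and (not (max(tmp, b) == min(9, a))))) evaluates to false; next b becomes 2; next cur becomes 0; next at i=-2:; next cur becomes 2; next res becomes 0; next at i=-2:; next res becomes 12; next at i=-1:; next res becomes 12; next final value -12; agreement on -12.
verdict: equivalent


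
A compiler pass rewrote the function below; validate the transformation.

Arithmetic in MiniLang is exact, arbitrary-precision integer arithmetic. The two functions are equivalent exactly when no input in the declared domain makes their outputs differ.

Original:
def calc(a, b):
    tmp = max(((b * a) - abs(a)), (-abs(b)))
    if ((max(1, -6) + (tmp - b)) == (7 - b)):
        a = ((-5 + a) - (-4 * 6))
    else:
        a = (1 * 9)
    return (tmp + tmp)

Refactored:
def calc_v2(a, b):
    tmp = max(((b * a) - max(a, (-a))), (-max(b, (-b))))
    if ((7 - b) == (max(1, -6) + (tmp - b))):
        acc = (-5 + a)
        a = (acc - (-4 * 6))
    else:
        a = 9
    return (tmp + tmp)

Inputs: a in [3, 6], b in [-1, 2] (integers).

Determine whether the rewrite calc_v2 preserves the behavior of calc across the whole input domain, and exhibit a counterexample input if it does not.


Behavior is preserved: although constant usage differs; and statement counts differ; and arithmetic usage differs; and min/max/abs usage differs; and local variable names differ, the outputs never diverge.
Tracing a=6, b=0: calc: tmp becomes 0; next ((max(1, -6) + (tmp - b)) == (7 - b)) evaluates to false; next a becomes 9; next final value 0 | calc_v2: tmp becomes 0; next ((7 - b) == (max(1, -6) + (tmp - b))) evaluates to false; next a becomes 9; next final value 0 — matching result 0.
Checked all 16 inputs in the declared domain: the outputs agree on every one.
verdict: equivalent


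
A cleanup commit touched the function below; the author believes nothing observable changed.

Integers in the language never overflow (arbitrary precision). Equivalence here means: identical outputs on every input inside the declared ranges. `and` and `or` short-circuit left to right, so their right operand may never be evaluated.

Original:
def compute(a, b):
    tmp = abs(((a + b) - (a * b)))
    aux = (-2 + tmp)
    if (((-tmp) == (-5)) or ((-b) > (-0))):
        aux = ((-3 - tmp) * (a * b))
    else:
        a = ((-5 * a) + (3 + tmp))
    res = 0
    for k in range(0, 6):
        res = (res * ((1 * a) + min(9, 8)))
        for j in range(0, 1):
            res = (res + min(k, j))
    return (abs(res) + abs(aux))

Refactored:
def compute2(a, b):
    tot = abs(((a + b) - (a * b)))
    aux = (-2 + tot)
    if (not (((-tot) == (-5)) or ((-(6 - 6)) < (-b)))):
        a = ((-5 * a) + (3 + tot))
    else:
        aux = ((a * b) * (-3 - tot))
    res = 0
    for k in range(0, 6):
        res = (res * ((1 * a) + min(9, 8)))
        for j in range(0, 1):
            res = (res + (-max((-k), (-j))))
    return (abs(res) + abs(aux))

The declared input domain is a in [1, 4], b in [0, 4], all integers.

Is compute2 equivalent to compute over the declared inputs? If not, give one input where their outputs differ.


Changes here: boolean connective usage differs; and comparison usage differs; and arithmetic usage differs; and constant usage differs; and local variable names differ; and min/max/abs usage differs; the full 20-point sweep finds no disagreement.
verdict: equivalent


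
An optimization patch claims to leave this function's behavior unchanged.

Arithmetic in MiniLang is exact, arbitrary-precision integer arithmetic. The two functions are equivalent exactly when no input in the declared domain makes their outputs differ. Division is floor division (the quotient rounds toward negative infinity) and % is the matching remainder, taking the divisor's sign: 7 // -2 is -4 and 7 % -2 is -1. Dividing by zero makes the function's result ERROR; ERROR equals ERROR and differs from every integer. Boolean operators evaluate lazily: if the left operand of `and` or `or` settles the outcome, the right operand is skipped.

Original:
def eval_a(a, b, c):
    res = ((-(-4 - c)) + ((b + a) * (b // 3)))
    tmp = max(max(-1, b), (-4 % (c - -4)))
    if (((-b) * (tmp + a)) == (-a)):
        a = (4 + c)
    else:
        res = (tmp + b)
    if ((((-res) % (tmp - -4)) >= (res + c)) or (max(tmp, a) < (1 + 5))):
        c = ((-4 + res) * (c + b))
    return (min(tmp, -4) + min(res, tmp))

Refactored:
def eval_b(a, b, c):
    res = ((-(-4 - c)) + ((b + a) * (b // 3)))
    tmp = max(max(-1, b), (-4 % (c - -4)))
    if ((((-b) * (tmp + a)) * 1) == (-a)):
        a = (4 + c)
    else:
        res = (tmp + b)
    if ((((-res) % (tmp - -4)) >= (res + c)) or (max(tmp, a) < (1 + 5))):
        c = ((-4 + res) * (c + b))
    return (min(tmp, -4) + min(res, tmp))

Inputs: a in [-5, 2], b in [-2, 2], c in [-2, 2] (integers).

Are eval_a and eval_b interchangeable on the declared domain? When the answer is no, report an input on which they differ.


Equivalent — the differences include arithmetic usage differs; constant usage differs, yet no declared input distinguishes the two.
Tracing a=-1, b=-2, c=0: eval_a: res=7, then tmp=0, then (((-b) * (tmp + a)) == (-a)) is false, then res=-2, then ((((-res) % (tmp - -4)) >= (res + c)) or (max(tmp, a) < (1 + 5))) is true, then c=12, then returns -6 | eval_b: res=7, then tmp=0, then ((((-b) * (tmp + a)) * 1) == (-a)) is false, then res=-2, then ((((-res) % (tmp - -4)) >= (res + c)) or (max(tmp, a) < (1 + 5))) is true, then c=12, then returns -6 — matching result -6.
Sweeping the whole domain (200 inputs) finds no disagreement.
verdict: equivalent


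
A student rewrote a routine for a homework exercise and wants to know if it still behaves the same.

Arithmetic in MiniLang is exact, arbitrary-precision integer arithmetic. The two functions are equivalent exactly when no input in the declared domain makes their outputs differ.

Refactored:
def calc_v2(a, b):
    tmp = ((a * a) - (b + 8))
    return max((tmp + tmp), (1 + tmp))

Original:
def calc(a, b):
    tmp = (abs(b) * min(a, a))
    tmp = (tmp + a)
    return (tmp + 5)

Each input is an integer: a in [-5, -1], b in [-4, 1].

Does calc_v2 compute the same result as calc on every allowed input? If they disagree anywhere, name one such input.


a=-5, b=-4 yields -20 from calc but 42 from calc_v2.
verdict: not equivalent; witness: a=-5, b=-4


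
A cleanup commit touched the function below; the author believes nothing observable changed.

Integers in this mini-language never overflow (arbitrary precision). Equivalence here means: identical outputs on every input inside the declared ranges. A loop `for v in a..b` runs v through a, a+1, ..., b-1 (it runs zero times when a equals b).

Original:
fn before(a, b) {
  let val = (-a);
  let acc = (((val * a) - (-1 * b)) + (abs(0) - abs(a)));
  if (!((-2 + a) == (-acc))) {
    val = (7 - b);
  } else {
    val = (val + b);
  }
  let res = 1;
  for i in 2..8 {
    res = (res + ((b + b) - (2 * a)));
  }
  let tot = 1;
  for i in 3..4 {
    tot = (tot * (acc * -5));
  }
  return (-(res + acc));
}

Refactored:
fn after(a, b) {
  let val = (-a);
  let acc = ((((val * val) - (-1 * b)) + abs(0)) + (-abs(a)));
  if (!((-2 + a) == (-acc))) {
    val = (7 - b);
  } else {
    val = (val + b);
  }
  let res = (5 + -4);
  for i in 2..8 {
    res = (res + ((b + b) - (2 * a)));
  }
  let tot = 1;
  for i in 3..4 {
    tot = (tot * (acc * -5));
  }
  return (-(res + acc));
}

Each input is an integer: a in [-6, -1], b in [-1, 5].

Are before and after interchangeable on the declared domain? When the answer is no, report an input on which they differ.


The rewrite breaks on a=-6, b=-1, where the results are -18 and -90.
before: val = 6; acc = -43; (!((-2 + a) == (-acc))) -> true; val = 8; res = 1; [i=2]; res = 11; [i=3]; res = 21; [i=4]; res = 31; [i=5]; res = 41; [i=6]; res = 51; [i=7]; res = 61; tot = 1; [i=3]; tot = 215; return -18
after: val = 6; acc = 29; (!((-2 + a) == (-acc))) -> true; val = 8; res = 1; [i=2]; res = 11; [i=3]; res = 21; [i=4]; res = 31; [i=5]; res = 41; [i=6]; res = 51; [i=7]; res = 61; tot = 1; [i=3]; tot = -145; return -90
verdict: not equivalent; witness: a=-6, b=-1


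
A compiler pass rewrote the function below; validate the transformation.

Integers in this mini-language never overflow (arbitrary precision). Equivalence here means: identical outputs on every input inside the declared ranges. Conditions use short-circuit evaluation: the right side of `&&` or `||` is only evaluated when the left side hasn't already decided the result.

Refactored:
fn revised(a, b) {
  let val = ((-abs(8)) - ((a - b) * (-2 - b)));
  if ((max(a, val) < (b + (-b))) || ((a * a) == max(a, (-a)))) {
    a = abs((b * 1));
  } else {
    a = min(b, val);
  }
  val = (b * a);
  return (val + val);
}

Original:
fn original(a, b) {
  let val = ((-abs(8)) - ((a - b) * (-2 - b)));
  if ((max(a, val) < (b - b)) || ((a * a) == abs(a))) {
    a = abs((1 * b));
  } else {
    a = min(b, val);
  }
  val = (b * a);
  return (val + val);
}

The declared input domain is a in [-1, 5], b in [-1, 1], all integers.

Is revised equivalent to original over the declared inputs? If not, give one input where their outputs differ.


Changes here: min/max/abs usage differs, and arithmetic usage differs; the full 21-point sweep finds no disagreement.
verdict: equivalent


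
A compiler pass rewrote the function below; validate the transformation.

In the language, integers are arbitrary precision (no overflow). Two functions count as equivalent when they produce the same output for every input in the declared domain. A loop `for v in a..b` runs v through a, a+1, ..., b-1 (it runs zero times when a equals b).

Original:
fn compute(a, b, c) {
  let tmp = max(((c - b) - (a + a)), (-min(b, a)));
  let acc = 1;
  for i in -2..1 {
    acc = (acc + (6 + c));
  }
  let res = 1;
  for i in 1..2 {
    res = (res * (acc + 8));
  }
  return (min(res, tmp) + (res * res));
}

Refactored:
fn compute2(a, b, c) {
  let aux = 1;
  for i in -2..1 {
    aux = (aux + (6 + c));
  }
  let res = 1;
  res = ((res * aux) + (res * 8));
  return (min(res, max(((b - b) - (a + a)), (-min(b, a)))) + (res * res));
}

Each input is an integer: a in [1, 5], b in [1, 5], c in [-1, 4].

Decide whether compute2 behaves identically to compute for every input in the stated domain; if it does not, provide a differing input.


Evaluate both at a=1, b=1, c=3.
compute: tmp := 0 | acc := 1 | iter i=-2: | acc := 10 | iter i=-1: | acc := 19 | iter i=0: | acc := 28 | res := 1 | iter i=1: | res := 36 | result 1296
compute2: aux := 1 | iter i=-2: | aux := 10 | iter i=-1: | aux := 19 | iter i=0: | aux := 28 | res := 1 | res := 36 | result 1295
1296 vs 1295 — the two versions disagree here.
verdict: not equivalent; witness: a=1, b=1, c=3


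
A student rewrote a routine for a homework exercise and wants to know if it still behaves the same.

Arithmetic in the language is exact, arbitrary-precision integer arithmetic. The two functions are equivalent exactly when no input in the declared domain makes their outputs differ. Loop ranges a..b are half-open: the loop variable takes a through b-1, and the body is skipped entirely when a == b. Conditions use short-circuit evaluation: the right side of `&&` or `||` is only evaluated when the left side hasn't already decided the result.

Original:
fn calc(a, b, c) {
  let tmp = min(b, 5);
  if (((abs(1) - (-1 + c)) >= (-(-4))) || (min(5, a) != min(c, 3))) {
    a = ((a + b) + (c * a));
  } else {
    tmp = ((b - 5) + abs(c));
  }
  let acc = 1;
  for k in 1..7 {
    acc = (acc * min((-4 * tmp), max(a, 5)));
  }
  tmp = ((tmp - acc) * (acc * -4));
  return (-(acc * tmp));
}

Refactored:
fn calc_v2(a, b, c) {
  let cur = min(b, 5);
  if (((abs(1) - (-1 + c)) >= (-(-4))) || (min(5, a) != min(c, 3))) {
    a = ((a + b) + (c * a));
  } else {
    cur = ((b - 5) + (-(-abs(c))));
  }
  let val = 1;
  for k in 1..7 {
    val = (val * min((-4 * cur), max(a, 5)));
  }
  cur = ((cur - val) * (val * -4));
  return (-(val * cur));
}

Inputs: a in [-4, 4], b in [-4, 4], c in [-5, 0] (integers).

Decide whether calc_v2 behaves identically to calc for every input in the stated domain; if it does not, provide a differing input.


Side by side, the visible changes include: local variable names differ.
One worked example (a=-4, b=-3, c=-2) — calc: tmp = -3; (((abs(1) - (-1 + c)) >= (-(-4))) || (min(5, a) != min(c, 3))) -> true; a = 1; acc = 1; [k=1]; acc = 5; [k=2]; acc = 25; [k=3]; acc = 125; [k=4]; acc = 625; [k=5]; acc = 3125; [k=6]; acc = 15625; tmp = 976750000; return -15261718750000; calc_v2: cur = -3; (((abs(1) - (-1 + c)) >= (-(-4))) || (min(5, a) != min(c, 3))) -> true; a = 1; val = 1; [k=1]; val = 5; [k=2]; val = 25; [k=3]; val = 125; [k=4]; val = 625; [k=5]; val = 3125; [k=6]; val = 15625; cur = 976750000; return -15261718750000; agreement on -15261718750000.
An exhaustive pass over the 486 declared inputs shows identical outputs.
verdict: equivalent


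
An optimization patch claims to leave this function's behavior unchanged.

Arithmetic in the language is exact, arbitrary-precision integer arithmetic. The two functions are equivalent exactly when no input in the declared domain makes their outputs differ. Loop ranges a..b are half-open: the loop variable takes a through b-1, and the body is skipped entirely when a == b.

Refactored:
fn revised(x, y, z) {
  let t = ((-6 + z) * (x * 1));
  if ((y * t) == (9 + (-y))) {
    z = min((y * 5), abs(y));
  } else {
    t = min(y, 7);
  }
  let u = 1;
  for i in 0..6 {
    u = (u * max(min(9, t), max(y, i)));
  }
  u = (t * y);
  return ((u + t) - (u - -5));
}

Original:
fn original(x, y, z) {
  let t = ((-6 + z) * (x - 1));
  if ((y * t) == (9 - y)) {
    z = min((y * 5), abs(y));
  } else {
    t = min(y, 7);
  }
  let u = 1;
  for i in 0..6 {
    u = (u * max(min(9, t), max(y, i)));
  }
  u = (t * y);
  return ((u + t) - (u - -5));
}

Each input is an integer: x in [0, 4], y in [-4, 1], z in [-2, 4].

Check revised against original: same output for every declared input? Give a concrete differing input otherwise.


The rewrite breaks on x=0, y=1, z=-2, where the results are 3 and -4.
original: t = 8; ((y * t) == (9 - y)) -> true; z = 1; u = 1; [i=0]; u = 8; [i=1]; u = 64; [i=2]; u = 512; [i=3]; u = 4096; [i=4]; u = 32768; [i=5]; u = 262144; u = 8; return 3
revised: t = 0; ((y * t) == (9 + (-y))) -> false; t = 1; u = 1; [i=0]; u = 1; [i=1]; u = 1; [i=2]; u = 2; [i=3]; u = 6; [i=4]; u = 24; [i=5]; u = 120; u = 1; return -4
verdict: not equivalent; witness: x=0, y=1, z=-2


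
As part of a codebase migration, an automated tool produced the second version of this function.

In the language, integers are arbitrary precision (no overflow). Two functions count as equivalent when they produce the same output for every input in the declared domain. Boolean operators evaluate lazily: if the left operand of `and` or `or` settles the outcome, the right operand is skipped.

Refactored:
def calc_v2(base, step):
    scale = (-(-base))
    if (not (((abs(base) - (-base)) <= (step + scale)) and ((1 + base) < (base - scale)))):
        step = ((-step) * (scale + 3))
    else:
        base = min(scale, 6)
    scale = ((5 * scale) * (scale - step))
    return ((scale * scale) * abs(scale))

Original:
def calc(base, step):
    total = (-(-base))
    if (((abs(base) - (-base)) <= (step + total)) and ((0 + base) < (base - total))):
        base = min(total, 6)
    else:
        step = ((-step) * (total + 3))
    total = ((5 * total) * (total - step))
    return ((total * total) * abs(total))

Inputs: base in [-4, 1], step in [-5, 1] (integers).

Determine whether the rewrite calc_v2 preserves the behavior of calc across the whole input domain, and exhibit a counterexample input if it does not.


Run the pair on base=-1, step=1.
calc: total becomes -1; next (((abs(base) - (-base)) <= (step + total)) and ((0 + base) < (base - total))) evaluates to true; next base becomes -1; next total becomes 10; next final value 1000
calc_v2: scale becomes -1; next (not (((abs(base) - (-base)) <= (step + scale)) and ((1 + base) < (base - scale)))) evaluates to true; next step becomes -2; next scale becomes -5; next final value 125
1000 and 125 differ, so these are not the same function on this domain.
verdict: not equivalent; witness: base=-1, step=1


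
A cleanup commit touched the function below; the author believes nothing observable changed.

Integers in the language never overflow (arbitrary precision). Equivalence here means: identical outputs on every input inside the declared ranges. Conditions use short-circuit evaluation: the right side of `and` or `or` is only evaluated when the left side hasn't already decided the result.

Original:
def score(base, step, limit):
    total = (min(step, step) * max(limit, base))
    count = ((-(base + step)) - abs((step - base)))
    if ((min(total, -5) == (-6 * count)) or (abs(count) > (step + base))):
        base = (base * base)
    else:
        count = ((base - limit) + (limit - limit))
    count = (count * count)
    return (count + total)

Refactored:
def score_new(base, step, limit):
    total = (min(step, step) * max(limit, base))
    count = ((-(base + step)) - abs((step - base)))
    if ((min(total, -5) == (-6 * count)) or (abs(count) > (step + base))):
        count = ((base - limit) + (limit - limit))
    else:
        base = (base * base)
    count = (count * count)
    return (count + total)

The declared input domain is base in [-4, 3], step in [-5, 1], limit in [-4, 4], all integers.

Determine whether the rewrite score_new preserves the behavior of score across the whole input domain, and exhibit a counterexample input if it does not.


Try base=-4, step=-5, limit=-4.
score: total=20, then count=8, then ((min(total, -5) == (-6 * count)) or (abs(count) > (step + base))) is true, then base=16, then count=64, then returns 84
score_new: total=20, then count=8, then ((min(total, -5) == (-6 * count)) or (abs(count) > (step + base))) is true, then count=0, then count=0, then returns 20
84 against 20: the behavior changed.
verdict: not equivalent; witness: base=-4, step=-5, limit=-4


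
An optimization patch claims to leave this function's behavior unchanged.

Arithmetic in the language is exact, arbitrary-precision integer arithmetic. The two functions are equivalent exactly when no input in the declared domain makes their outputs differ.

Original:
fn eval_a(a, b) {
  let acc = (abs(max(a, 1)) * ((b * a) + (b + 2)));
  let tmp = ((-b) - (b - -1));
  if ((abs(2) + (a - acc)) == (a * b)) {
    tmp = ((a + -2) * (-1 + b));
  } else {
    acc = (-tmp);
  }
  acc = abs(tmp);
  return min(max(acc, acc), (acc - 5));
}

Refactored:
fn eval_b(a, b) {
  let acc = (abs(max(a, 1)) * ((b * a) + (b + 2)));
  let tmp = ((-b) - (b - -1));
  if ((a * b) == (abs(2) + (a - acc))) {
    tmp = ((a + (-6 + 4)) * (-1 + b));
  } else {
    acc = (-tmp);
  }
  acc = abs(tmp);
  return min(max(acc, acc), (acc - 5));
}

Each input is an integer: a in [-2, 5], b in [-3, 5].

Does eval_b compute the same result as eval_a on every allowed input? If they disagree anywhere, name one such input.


Behavior is preserved: although arithmetic usage differs; constant usage differs, the outputs never diverge.
Tracing a=1, b=5: eval_a: acc = 12; tmp = -11; ((abs(2) + (a - acc)) == (a * b)) -> false; acc = 11; acc = 11; return 6 | eval_b: acc = 12; tmp = -11; ((a * b) == (abs(2) + (a - acc))) -> false; acc = 11; acc = 11; return 6 — matching result 6.
Checked all 72 inputs in the declared domain: the outputs agree on every one.
verdict: equivalent


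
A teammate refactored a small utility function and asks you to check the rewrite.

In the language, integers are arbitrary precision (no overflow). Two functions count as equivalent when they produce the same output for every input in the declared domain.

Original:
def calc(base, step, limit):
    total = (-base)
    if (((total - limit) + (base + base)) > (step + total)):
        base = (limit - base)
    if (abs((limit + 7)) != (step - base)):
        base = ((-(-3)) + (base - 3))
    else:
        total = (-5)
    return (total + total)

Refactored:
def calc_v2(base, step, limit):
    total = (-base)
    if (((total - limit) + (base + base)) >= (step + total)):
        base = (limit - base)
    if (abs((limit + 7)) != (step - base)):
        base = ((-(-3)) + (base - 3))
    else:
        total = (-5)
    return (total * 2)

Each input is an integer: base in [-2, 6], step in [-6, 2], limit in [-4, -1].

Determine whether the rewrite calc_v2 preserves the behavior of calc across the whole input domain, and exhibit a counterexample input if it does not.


There is a counterexample at base=-1, step=2, limit=-4: -10 on one side, 2 on the other.
calc: total=1, then (((total - limit) + (base + base)) > (step + total)) is false, then (abs((limit + 7)) != (step - base)) is false, then total=-5, then returns -10
calc_v2: total=1, then (((total - limit) + (base + base)) >= (step + total)) is true, then base=-3, then (abs((limit + 7)) != (step - base)) is true, then base=-3, then returns 2
verdict: not equivalent; witness: base=-1, step=2, limit=-4


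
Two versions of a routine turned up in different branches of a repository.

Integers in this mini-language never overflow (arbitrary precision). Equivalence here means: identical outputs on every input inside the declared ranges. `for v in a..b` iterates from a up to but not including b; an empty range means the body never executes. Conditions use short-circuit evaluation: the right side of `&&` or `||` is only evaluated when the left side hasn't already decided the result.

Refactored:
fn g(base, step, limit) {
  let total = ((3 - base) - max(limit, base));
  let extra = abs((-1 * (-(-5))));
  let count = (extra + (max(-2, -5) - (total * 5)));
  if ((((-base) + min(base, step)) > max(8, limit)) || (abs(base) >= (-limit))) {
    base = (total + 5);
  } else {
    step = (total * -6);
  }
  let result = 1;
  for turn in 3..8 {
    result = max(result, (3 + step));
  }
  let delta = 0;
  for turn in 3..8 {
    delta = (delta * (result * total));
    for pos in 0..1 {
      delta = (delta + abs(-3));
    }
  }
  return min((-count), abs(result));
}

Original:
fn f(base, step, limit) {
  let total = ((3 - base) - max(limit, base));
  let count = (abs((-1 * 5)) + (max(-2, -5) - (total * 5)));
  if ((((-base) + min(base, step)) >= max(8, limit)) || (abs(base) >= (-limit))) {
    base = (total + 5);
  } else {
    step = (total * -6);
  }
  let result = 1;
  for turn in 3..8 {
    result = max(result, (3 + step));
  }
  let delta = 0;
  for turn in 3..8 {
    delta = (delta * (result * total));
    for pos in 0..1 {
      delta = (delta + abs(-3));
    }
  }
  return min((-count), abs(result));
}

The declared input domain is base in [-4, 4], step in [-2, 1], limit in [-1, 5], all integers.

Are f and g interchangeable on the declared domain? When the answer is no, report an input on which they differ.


The one real change (`(((-base) + min(base, step)) >= max(8, limit))` became `(((-base) + min(base, step)) > max(8, limit))`) has no effect anywhere in the declared ranges.
Spot check at base=-3, step=-2, limit=5 — f: total := 1 | count := -2 | ((((-base) + min(base, step)) >= max(8, limit)) || (abs(base) >= (-limit))): true | base := 6 | result := 1 | iter turn=3: | result := 1 | iter turn=4: | result := 1 | iter turn=5: | result := 1 | iter turn=6: | result := 1 | iter turn=7: | result := 1 | delta := 0 | iter turn=3: | delta := 0 | iter pos=0: | delta := 3 | iter turn=4: | delta := 3 | iter pos=0: | delta := 6 | iter turn=5: | delta := 6 | iter pos=0: | delta := 9 | iter turn=6: | delta := 9 | iter pos=0: | delta := 12 | iter turn=7: | delta := 12 | iter pos=0: | delta := 15 | result 1. g: total := 1 | extra := 5 | count := -2 | ((((-base) + min(base, step)) > max(8, limit)) || (abs(base) >= (-limit))): true | base := 6 | result := 1 | iter turn=3: | result := 1 | iter turn=4: | result := 1 | iter turn=5: | result := 1 | iter turn=6: | result := 1 | iter turn=7: | result := 1 | delta := 0 | iter turn=3: | delta := 0 | iter pos=0: | delta := 3 | iter turn=4: | delta := 3 | iter pos=0: | delta := 6 | iter turn=5: | delta := 6 | iter pos=0: | delta := 9 | iter turn=6: | delta := 9 | iter pos=0: | delta := 12 | iter turn=7: | delta := 12 | iter pos=0: | delta := 15 | result 1. Both give 1.
Across all 252 domain points the two functions coincide.
verdict: equivalent


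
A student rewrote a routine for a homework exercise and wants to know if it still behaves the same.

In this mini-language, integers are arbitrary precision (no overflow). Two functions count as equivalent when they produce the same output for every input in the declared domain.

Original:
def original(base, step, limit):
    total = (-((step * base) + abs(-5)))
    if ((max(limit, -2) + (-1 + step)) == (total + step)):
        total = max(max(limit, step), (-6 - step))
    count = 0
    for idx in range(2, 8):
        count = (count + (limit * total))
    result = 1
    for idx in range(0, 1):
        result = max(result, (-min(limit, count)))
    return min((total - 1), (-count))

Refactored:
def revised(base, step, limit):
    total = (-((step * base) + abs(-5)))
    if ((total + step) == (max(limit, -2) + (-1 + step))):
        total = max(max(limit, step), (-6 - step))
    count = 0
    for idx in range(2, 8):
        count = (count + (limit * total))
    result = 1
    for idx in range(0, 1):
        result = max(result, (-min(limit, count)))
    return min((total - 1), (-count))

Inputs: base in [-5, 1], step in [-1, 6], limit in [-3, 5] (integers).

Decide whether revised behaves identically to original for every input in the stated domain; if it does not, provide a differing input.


The two are interchangeable: same computation, different form, and every declared input agrees.
As a probe, take base=-3, step=1, limit=4: original runs total = -2; ((max(limit, -2) + (-1 + step)) == (total + step)) -> false; count = 0; [idx=2]; count = -8; [idx=3]; count = -16; [idx=4]; count = -24; [idx=5]; count = -32; [idx=6]; count = -40; [idx=7]; count = -48; result = 1; [idx=0]; result = 48; return -3; revised runs total = -2; ((total + step) == (max(limit, -2) + (-1 + step))) -> false; count = 0; [idx=2]; count = -8; [idx=3]; count = -16; [idx=4]; count = -24; [idx=5]; count = -32; [idx=6]; count = -40; [idx=7]; count = -48; result = 1; [idx=0]; result = 48; return -3; both end at -3.
Checked all 504 inputs in the declared domain: the outputs agree on every one.
verdict: equivalent


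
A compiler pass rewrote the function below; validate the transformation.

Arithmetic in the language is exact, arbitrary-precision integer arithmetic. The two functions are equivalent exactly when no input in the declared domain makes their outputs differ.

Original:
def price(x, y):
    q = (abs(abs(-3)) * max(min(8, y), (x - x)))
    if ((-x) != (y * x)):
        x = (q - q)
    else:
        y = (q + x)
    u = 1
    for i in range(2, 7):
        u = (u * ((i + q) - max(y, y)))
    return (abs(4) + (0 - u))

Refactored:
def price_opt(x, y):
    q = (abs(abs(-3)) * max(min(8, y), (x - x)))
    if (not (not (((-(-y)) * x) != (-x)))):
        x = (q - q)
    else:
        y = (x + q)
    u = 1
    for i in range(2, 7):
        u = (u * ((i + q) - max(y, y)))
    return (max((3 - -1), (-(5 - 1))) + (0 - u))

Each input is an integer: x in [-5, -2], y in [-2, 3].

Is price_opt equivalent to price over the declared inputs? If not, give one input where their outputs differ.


The two are interchangeable: constant usage differs; arithmetic usage differs; min/max/abs usage differs; boolean connective usage differs, and every declared input agrees.
Spot check at x=-4, y=1 — price: q becomes 3; next ((-x) != (y * x)) evaluates to true; next x becomes 0; next u becomes 1; next at i=2:; next u becomes 4; next at i=3:; next u becomes 20; next at i=4:; next u becomes 120; next at i=5:; next u becomes 840; next at i=6:; next u becomes 6720; next final value -6716. price_opt: q becomes 3; next (not (not (((-(-y)) * x) != (-x)))) evaluates to true; next x becomes 0; next u becomes 1; next at i=2:; next u becomes 4; next at i=3:; next u becomes 20; next at i=4:; next u becomes 120; next at i=5:; next u becomes 840; next at i=6:; next u becomes 6720; next final value -6716. Both give -6716.
Every one of the 24 inputs gives matching results.
verdict: equivalent


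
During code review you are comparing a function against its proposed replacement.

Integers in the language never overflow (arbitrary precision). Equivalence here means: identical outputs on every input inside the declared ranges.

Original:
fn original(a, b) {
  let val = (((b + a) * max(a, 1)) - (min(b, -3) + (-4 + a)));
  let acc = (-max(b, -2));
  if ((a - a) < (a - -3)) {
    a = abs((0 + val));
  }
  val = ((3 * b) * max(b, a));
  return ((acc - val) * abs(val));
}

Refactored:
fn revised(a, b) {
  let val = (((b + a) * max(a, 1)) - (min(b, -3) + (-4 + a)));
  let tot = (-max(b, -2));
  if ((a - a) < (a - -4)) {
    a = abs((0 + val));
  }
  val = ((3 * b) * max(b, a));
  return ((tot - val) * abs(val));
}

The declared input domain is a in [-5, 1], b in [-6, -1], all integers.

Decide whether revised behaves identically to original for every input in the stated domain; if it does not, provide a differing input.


At a=-3, b=-6: original gives -2808, revised gives 5328.
verdict: not equivalent; witness: a=-3, b=-6


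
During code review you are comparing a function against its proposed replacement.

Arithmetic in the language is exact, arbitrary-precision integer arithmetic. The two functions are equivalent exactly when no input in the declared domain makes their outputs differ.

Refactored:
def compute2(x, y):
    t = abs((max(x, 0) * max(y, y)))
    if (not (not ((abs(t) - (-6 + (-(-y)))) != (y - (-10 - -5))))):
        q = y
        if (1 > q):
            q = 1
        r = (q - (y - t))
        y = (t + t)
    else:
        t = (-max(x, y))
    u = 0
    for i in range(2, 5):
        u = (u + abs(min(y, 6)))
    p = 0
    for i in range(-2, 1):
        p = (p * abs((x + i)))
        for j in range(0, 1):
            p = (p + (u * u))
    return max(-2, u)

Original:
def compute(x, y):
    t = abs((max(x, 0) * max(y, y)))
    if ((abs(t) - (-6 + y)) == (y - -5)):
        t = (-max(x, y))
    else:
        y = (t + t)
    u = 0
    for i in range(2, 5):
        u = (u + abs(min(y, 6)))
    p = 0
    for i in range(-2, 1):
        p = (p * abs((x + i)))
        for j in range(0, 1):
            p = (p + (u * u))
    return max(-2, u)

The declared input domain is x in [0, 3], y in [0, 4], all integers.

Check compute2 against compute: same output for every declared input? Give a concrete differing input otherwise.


Equivalent. Whatever the rewrite altered, no input in the stated domain can expose a difference.
Every one of the 20 inputs gives matching results.
As a probe, take x=0, y=2: compute runs t becomes 0; next ((abs(t) - (-6 + y)) == (y - -5)) evaluates to false; next y becomes 0; next u becomes 0; next at i=2:; next u becomes 0; next at i=3:; next u becomes 0; next at i=4:; next u becomes 0; next p becomes 0; next at i=-2:; next p becomes 0; next at j=0:; next p becomes 0; next at i=-1:; next p becomes 0; next at j=0:; next p becomes 0; next at i=0:; next p becomes 0; next at j=0:; next p becomes 0; next final value 0; compute2 runs t becomes 0; next (not (not ((abs(t) - (-6 + (-(-y)))) != (y - (-10 - -5))))) evaluates to true; next q becomes 2; next (1 > q) evaluates to false; next r becomes 0; next y becomes 0; next u becomes 0; next at i=2:; next u becomes 0; next at i=3:; next u becomes 0; next at i=4:; next u becomes 0; next p becomes 0; next at i=-2:; next p becomes 0; next at j=0:; next p becomes 0; next at i=-1:; next p becomes 0; next at j=0:; next p becomes 0; next at i=0:; next p becomes 0; next at j=0:; next p becomes 0; next final value 0; both end at 0.
verdict: equivalent
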